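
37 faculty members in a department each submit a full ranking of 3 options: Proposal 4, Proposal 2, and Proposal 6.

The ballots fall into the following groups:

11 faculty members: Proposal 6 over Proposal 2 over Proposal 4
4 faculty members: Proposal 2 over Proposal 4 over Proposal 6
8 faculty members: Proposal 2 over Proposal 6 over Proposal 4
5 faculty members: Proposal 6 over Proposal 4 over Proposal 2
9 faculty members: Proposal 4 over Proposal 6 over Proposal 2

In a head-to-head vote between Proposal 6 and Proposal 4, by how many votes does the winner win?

Ballots ranking Proposal 6 above Proposal 4: 11+8+5 = 24.
Ballots ranking Proposal 4 above Proposal 6: 4+9 = 13.
Proposal 6 wins 24–13, a margin of 11.

11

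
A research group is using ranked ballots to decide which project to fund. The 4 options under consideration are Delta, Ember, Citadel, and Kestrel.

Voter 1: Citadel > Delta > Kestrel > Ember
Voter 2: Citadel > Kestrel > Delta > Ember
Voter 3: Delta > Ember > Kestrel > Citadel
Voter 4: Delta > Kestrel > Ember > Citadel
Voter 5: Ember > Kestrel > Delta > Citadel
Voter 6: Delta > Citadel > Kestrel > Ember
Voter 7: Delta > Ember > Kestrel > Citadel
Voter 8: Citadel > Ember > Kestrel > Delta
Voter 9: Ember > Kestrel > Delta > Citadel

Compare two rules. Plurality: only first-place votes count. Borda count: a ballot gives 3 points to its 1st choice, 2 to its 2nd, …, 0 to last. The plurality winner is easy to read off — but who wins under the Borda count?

Delta

Plurality first-place counts: Delta 4, Ember 2, Citadel 3, Kestrel 0 → Delta.
Borda totals: Delta 17, Ember 13, Citadel 11, Kestrel 13 → Delta.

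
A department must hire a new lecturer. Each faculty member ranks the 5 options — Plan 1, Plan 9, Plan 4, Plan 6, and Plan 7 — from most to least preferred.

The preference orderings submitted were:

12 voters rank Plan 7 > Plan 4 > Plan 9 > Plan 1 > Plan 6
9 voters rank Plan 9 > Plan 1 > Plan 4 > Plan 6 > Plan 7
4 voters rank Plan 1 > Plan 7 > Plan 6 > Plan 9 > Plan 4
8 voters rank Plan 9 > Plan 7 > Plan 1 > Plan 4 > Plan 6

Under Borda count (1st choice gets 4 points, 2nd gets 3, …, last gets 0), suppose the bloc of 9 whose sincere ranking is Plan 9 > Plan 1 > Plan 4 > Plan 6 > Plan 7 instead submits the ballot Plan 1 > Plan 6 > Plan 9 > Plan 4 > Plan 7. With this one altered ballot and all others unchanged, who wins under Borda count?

Borda totals with the altered ballot: Plan 1 80, Plan 9 78, Plan 4 53, Plan 6 35, Plan 7 84.
The switch changes the winner from Plan 9 to Plan 7.

Plan 7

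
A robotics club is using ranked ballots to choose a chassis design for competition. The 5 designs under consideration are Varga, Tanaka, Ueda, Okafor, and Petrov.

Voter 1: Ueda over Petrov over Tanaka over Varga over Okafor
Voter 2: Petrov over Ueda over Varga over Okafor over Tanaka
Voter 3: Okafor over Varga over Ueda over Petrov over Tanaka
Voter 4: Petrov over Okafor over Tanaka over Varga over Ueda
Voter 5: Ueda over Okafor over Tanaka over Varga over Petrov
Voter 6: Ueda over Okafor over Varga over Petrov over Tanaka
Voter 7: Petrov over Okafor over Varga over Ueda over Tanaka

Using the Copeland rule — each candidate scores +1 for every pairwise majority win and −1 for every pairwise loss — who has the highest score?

Ueda

Pairwise results:
  Varga vs Tanaka: Varga wins 4–3.
  Varga vs Ueda: Ueda wins 4–3.
  Varga vs Okafor: Okafor wins 5–2.
  Varga vs Petrov: Petrov wins 4–3.
  Tanaka vs Ueda: Ueda wins 6–1.
  Tanaka vs Okafor: Okafor wins 6–1.
  Tanaka vs Petrov: Petrov wins 6–1.
  Ueda vs Okafor: Ueda wins 4–3.
  Ueda vs Petrov: Ueda wins 4–3.
  Okafor vs Petrov: Petrov wins 4–3.
Copeland scores (wins − losses):
  Varga: 1 − 3 = -2
  Tanaka: 0 − 4 = -4
  Ueda: 4 − 0 = 4
  Okafor: 2 − 2 = 0
  Petrov: 3 − 1 = 2
Ueda has the best Copeland score.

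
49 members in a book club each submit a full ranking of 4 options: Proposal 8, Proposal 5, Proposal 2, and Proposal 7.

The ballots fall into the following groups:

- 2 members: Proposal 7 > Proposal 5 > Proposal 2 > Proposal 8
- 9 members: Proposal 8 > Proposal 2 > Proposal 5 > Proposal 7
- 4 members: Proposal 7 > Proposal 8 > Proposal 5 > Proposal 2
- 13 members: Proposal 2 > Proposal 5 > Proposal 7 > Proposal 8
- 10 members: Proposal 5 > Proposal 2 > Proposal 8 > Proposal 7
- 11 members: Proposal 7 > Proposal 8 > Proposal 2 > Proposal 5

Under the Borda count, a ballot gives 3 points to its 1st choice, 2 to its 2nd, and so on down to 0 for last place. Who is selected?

Proposal 2

Borda scores:
  Proposal 8: 2·0 + 9·3 + 4·2 + 13·0 + 10·1 + 11·2 = 67
  Proposal 5: 2·2 + 9·1 + 4·1 + 13·2 + 10·3 + 11·0 = 73
  Proposal 2: 2·1 + 9·2 + 4·0 + 13·3 + 10·2 + 11·1 = 90
  Proposal 7: 2·3 + 9·0 + 4·3 + 13·1 + 10·0 + 11·3 = 64
Proposal 2 has the highest total.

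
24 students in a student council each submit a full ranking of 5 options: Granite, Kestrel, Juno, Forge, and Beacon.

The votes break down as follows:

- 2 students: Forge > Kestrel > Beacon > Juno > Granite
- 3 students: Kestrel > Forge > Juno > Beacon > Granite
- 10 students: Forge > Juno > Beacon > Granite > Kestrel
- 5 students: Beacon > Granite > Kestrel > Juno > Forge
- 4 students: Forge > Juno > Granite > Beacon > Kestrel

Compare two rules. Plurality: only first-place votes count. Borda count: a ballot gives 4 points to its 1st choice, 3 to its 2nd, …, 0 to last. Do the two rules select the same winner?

Yes

Plurality first-place counts: Granite 0, Kestrel 3, Juno 0, Forge 16, Beacon 5 → Forge.
Borda totals: Granite 33, Kestrel 28, Juno 55, Forge 73, Beacon 51 → Forge.
The two rules agree on Forge.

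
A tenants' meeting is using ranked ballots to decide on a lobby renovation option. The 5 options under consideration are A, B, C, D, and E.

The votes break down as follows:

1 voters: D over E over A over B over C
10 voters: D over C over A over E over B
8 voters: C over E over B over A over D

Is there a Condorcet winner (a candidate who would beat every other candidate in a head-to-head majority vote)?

Head-to-head results (19 voters total):
A vs B: A wins 11–8.
A vs C: C wins 18–1.
A vs D: D wins 11–8.
A vs E: A wins 10–9.
B vs C: C wins 18–1.
B vs D: D wins 11–8.
B vs E: E wins 19–0.
C vs D: D wins 11–8.
C vs E: C wins 18–1.
D vs E: D wins 11–8.
D beats each rival — A (11–8), B (11–8), C (11–8), E (11–8) — so D is the Condorcet winner.

Yes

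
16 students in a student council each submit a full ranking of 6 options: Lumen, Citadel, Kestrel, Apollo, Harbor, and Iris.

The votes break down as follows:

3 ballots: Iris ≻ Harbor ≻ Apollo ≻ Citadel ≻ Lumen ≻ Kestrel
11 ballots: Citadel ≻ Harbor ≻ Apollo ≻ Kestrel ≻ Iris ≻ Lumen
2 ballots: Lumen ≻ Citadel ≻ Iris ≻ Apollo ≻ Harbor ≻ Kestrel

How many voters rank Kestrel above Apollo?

Ballots ranking Kestrel above Apollo: 0.
Ballots ranking Apollo above Kestrel: 3+11+2 = 16.
So 0 of 16 voters prefer Kestrel to Apollo.

0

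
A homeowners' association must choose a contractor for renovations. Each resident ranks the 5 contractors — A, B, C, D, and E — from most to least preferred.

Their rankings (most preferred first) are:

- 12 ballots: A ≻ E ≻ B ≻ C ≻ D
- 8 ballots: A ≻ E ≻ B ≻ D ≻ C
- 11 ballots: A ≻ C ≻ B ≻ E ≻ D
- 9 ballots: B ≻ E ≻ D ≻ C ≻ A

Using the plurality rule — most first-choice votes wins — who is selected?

A

First-place vote totals:
  A: 31
  B: 9
  C: 0
  D: 0
  E: 0
A has the most first-place votes.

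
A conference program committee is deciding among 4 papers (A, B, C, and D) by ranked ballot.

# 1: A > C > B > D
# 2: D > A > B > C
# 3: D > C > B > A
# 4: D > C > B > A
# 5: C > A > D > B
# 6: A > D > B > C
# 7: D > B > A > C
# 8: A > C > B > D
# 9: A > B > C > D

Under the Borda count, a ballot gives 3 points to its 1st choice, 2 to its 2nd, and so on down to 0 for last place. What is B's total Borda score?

Borda scores:
  A: 3 + 2 + 0 + 0 + 2 + 3 + 1 + 3 + 3 = 17
  B: 1 + 1 + 1 + 1 + 0 + 1 + 2 + 1 + 2 = 10
  C: 2 + 0 + 2 + 2 + 3 + 0 + 0 + 2 + 1 = 12
  D: 0 + 3 + 3 + 3 + 1 + 2 + 3 + 0 + 0 = 15

10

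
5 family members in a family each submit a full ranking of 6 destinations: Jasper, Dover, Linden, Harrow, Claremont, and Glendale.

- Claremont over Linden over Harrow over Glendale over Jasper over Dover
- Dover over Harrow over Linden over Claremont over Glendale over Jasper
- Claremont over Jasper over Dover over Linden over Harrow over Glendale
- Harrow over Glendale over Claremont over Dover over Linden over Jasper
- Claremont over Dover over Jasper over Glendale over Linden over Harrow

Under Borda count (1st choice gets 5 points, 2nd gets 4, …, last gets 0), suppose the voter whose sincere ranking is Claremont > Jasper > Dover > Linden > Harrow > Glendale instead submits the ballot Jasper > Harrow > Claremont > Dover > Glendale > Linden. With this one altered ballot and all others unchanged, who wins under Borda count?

Borda totals with the altered ballot: Jasper 9, Dover 13, Linden 9, Harrow 16, Claremont 18, Glendale 10.
The winner is unchanged: still Claremont.

Claremont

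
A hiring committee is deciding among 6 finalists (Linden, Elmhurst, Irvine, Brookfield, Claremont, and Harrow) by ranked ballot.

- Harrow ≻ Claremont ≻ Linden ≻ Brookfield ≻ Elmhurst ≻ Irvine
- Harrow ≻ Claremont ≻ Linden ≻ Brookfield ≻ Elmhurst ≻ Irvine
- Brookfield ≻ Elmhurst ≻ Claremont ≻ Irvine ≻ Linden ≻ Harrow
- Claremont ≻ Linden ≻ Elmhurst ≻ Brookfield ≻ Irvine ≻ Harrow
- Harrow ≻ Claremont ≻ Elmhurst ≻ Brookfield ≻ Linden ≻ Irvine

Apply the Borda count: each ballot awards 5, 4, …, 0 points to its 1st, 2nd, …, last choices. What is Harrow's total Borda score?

15

Borda scores:
  Linden: 3 + 3 + 1 + 4 + 1 = 12
  Elmhurst: 1 + 1 + 4 + 3 + 3 = 12
  Irvine: 0 + 0 + 2 + 1 + 0 = 3
  Brookfield: 2 + 2 + 5 + 2 + 2 = 13
  Claremont: 4 + 4 + 3 + 5 + 4 = 20
  Harrow: 5 + 5 + 0 + 0 + 5 = 15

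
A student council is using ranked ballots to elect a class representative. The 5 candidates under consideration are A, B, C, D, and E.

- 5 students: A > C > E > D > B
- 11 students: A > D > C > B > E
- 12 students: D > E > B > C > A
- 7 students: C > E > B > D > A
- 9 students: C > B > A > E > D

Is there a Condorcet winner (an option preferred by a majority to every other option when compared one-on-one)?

No

Head-to-head results (44 voters total):
A vs B: B wins 28–16.
A vs C: C wins 28–16.
A vs D: A wins 25–19.
A vs E: A wins 25–19.
B vs C: C wins 32–12.
B vs D: D wins 28–16.
B vs E: E wins 24–20.
C vs D: D wins 23–21.
C vs E: C wins 32–12.
D vs E: D wins 23–21.
No candidate beats all others: A beats D beats B beats A, a majority cycle.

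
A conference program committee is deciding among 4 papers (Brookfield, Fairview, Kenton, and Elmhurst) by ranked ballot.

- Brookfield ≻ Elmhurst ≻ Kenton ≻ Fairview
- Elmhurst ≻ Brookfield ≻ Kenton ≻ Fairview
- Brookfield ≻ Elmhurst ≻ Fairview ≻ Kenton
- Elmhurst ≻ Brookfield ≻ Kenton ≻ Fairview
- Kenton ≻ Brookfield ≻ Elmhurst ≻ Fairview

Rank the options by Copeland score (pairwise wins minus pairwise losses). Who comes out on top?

Pairwise results:
  Brookfield vs Fairview: Brookfield wins 5–0.
  Brookfield vs Kenton: Brookfield wins 4–1.
  Brookfield vs Elmhurst: Brookfield wins 3–2.
  Fairview vs Kenton: Kenton wins 4–1.
  Fairview vs Elmhurst: Elmhurst wins 5–0.
  Kenton vs Elmhurst: Elmhurst wins 4–1.
Copeland scores (wins − losses):
  Brookfield: 3 − 0 = 3
  Fairview: 0 − 3 = -3
  Kenton: 1 − 2 = -1
  Elmhurst: 2 − 1 = 1
Brookfield has the best Copeland score.

Brookfield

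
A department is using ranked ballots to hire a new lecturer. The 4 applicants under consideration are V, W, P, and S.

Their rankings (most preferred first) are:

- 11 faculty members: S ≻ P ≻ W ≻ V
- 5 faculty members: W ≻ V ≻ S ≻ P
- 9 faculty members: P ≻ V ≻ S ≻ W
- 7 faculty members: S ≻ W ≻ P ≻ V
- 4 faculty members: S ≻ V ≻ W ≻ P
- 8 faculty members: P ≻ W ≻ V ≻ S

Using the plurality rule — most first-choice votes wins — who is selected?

First-place vote totals:
  V: 0
  W: 5
  P: 17
  S: 22
S has the most first-place votes.

S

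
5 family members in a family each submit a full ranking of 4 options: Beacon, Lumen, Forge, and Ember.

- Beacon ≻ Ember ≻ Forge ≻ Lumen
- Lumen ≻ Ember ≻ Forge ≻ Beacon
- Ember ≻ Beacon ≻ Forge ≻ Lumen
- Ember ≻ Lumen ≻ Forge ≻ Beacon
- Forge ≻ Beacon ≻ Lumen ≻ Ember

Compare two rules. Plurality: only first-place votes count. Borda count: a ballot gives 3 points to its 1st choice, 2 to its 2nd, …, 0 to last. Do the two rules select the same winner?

Plurality first-place counts: Beacon 1, Lumen 1, Forge 1, Ember 2 → Ember.
Borda totals: Beacon 7, Lumen 6, Forge 7, Ember 10 → Ember.
The two rules agree on Ember.

Yes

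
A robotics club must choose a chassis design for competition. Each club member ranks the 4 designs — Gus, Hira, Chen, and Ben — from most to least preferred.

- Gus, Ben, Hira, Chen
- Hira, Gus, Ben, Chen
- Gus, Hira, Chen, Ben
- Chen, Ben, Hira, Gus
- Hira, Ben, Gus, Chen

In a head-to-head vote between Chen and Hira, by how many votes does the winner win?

Ballots ranking Chen above Hira: 1.
Ballots ranking Hira above Chen: 4.
Hira wins 4–1, a margin of 3.

3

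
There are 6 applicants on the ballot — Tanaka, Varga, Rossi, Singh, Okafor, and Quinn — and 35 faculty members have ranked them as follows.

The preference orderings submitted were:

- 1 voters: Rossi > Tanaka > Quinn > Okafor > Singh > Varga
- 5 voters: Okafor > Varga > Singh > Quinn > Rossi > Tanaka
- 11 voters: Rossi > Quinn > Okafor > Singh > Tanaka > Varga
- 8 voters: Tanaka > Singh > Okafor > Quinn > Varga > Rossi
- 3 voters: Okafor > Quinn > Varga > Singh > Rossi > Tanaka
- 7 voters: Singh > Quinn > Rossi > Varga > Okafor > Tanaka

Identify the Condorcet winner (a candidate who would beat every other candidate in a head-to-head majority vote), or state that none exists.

Head-to-head results (35 voters total):
Tanaka vs Varga: Tanaka wins 20–15.
Tanaka vs Rossi: Rossi wins 27–8.
Tanaka vs Singh: Singh wins 26–9.
Tanaka vs Okafor: Okafor wins 26–9.
Tanaka vs Quinn: Quinn wins 26–9.
Varga vs Rossi: Rossi wins 19–16.
Varga vs Singh: Singh wins 27–8.
Varga vs Okafor: Okafor wins 28–7.
Varga vs Quinn: Quinn wins 30–5.
Rossi vs Singh: Singh wins 23–12.
Rossi vs Okafor: Rossi wins 19–16.
Rossi vs Quinn: Quinn wins 23–12.
Singh vs Okafor: Okafor wins 20–15.
Singh vs Quinn: Singh wins 20–15.
Okafor vs Quinn: Quinn wins 19–16.
No candidate beats all others: Rossi beats Okafor beats Singh beats Rossi, a majority cycle.

None — there is no Condorcet winner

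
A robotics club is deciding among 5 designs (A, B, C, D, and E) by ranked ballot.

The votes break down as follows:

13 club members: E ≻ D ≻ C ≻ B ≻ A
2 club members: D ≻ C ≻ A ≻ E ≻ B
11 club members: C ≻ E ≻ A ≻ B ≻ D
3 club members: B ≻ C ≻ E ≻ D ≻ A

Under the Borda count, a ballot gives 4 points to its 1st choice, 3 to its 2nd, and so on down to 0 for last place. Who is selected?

E

Borda scores:
  A: 13·0 + 2·2 + 11·2 + 3·0 = 26
  B: 13·1 + 2·0 + 11·1 + 3·4 = 36
  C: 13·2 + 2·3 + 11·4 + 3·3 = 85
  D: 13·3 + 2·4 + 11·0 + 3·1 = 50
  E: 13·4 + 2·1 + 11·3 + 3·2 = 93
E has the highest total.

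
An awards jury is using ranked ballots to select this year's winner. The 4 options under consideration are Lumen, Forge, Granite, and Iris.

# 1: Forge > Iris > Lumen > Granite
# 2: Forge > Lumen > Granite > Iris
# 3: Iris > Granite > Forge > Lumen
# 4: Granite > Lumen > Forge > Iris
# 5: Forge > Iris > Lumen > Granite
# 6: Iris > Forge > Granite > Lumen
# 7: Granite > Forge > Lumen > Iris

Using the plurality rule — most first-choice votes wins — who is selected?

Forge

First-place vote totals:
  Lumen: 0
  Forge: 3
  Granite: 2
  Iris: 2
Forge has the most first-place votes.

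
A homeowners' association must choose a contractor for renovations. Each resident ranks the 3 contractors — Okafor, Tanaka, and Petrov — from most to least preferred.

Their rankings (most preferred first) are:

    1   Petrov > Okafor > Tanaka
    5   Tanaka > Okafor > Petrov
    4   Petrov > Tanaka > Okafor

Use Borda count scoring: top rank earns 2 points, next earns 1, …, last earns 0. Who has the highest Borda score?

Tanaka

Borda scores:
  Okafor: 1 + 5·1 + 4·0 = 6
  Tanaka: 0 + 5·2 + 4·1 = 14
  Petrov: 2 + 5·0 + 4·2 = 10
Tanaka has the highest total.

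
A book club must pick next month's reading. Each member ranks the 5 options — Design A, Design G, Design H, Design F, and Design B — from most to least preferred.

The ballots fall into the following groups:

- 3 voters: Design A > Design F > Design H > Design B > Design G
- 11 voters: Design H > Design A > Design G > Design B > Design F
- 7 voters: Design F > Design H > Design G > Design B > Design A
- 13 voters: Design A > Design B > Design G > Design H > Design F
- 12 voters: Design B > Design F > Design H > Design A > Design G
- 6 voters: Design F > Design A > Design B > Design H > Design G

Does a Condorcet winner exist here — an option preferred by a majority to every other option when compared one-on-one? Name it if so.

No Condorcet winner

Head-to-head results (52 voters total):
Design A vs Design G: Design A wins 45–7.
Design A vs Design H: Design H wins 30–22.
Design A vs Design F: Design A wins 27–25.
Design A vs Design B: Design A wins 33–19.
Design G vs Design H: Design H wins 39–13.
Design G vs Design F: Design F wins 28–24.
Design G vs Design B: Design B wins 34–18.
Design H vs Design F: Design F wins 28–24.
Design H vs Design B: Design B wins 31–21.
Design F vs Design B: Design B wins 36–16.
No candidate beats all others: Design A beats Design F beats Design H beats Design A, a majority cycle.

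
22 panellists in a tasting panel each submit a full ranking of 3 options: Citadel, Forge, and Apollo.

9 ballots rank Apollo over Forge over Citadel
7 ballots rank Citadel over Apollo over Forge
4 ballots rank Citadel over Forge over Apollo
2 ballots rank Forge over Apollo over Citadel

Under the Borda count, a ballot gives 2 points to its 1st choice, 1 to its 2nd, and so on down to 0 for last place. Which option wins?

Apollo

Borda scores:
  Citadel: 9·0 + 7·2 + 4·2 + 2·0 = 22
  Forge: 9·1 + 7·0 + 4·1 + 2·2 = 17
  Apollo: 9·2 + 7·1 + 4·0 + 2·1 = 27
Apollo has the highest total.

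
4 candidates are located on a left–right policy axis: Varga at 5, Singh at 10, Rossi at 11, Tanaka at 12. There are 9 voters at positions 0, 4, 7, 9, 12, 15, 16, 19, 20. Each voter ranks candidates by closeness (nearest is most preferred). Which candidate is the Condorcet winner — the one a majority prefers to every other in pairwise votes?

Tanaka

With single-peaked preferences on a line, the Condorcet winner is the candidate closest to the median voter.
The median voter (position 12) is closest to Tanaka at 12.
Check: Tanaka vs Varga — voters closer to Tanaka: 6 of 9.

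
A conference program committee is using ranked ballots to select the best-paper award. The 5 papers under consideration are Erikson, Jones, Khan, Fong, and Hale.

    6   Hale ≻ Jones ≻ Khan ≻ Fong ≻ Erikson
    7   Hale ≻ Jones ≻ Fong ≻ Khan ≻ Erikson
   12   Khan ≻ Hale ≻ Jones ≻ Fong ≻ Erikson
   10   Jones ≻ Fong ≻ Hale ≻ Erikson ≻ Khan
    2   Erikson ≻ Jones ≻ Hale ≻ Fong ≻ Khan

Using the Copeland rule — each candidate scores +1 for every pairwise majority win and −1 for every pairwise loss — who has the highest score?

Pairwise results:
  Erikson vs Jones: Jones wins 35–2.
  Erikson vs Khan: Khan wins 25–12.
  Erikson vs Fong: Fong wins 35–2.
  Erikson vs Hale: Hale wins 35–2.
  Jones vs Khan: Jones wins 25–12.
  Jones vs Fong: Jones wins 37–0.
  Jones vs Hale: Hale wins 25–12.
  Khan vs Fong: Fong wins 19–18.
  Khan vs Hale: Hale wins 25–12.
  Fong vs Hale: Hale wins 27–10.
Copeland scores (wins − losses):
  Erikson: 0 − 4 = -4
  Jones: 3 − 1 = 2
  Khan: 1 − 3 = -2
  Fong: 2 − 2 = 0
  Hale: 4 − 0 = 4
Hale has the best Copeland score.

Hale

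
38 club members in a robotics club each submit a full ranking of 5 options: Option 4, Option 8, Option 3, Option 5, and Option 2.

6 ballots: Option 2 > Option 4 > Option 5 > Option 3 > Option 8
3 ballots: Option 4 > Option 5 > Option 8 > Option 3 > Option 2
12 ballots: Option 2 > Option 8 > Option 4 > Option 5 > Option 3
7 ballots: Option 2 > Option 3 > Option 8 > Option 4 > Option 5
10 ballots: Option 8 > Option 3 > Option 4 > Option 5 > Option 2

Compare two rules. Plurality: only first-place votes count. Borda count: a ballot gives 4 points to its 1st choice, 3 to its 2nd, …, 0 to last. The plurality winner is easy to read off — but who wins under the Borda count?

Option 2

Plurality first-place counts: Option 4 3, Option 8 10, Option 3 0, Option 5 0, Option 2 25 → Option 2.
Borda totals: Option 4 81, Option 8 96, Option 3 60, Option 5 43, Option 2 100 → Option 2.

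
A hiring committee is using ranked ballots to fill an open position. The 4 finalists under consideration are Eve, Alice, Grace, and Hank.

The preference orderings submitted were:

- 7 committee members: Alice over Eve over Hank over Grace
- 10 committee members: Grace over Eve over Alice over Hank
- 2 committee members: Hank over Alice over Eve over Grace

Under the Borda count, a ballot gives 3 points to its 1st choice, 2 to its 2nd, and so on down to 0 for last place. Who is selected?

Eve

Borda scores:
  Eve: 7·2 + 10·2 + 2·1 = 36
  Alice: 7·3 + 10·1 + 2·2 = 35
  Grace: 7·0 + 10·3 + 2·0 = 30
  Hank: 7·1 + 10·0 + 2·3 = 13
Eve has the highest total.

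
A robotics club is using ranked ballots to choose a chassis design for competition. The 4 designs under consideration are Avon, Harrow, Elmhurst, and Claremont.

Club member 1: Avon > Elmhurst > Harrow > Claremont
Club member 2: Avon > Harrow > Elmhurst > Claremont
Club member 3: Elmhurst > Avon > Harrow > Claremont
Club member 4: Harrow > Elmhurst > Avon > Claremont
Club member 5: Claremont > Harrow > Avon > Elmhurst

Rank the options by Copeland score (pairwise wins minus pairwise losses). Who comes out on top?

Pairwise results:
  Avon vs Harrow: Avon wins 3–2.
  Avon vs Elmhurst: Avon wins 3–2.
  Avon vs Claremont: Avon wins 4–1.
  Harrow vs Elmhurst: Harrow wins 3–2.
  Harrow vs Claremont: Harrow wins 4–1.
  Elmhurst vs Claremont: Elmhurst wins 4–1.
Copeland scores (wins − losses):
  Avon: 3 − 0 = 3
  Harrow: 2 − 1 = 1
  Elmhurst: 1 − 2 = -1
  Claremont: 0 − 3 = -3
Avon has the best Copeland score.

Avon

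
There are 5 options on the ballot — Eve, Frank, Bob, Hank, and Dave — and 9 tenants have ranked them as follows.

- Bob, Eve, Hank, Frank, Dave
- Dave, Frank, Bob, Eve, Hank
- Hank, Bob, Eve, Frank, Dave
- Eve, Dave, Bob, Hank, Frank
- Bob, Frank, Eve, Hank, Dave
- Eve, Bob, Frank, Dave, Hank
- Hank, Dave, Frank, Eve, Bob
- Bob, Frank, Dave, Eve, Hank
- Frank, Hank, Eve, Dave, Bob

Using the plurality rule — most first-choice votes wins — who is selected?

Bob

First-place vote totals:
  Eve: 2
  Frank: 1
  Bob: 3
  Hank: 2
  Dave: 1
Bob has the most first-place votes.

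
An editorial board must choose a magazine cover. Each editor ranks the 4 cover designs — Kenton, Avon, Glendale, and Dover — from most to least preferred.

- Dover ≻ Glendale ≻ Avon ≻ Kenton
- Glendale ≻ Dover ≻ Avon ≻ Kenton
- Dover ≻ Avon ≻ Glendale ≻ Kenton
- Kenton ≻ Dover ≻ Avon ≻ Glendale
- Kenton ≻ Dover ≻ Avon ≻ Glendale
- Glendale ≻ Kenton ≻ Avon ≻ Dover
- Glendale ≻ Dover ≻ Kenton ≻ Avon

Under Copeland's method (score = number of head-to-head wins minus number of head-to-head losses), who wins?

Pairwise results:
  Kenton vs Avon: Kenton wins 4–3.
  Kenton vs Glendale: Glendale wins 5–2.
  Kenton vs Dover: Dover wins 4–3.
  Avon vs Glendale: Glendale wins 4–3.
  Avon vs Dover: Dover wins 6–1.
  Glendale vs Dover: Dover wins 4–3.
Copeland scores (wins − losses):
  Kenton: 1 − 2 = -1
  Avon: 0 − 3 = -3
  Glendale: 2 − 1 = 1
  Dover: 3 − 0 = 3
Dover has the best Copeland score.

Dover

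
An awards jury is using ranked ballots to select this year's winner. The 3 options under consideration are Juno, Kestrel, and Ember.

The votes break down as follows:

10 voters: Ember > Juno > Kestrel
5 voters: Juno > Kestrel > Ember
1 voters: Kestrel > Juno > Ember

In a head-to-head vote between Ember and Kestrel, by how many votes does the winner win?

Ballots ranking Ember above Kestrel: 10.
Ballots ranking Kestrel above Ember: 5+1 = 6.
Ember wins 10–6, a margin of 4.

4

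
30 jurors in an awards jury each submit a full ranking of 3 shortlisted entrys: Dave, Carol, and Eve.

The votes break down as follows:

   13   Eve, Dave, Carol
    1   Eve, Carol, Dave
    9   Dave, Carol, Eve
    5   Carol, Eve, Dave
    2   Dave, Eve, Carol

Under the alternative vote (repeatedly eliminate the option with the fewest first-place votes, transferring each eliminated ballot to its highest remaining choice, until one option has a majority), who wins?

Round 1: Eve 14, Dave 11, Carol 5. Carol has the fewest and is eliminated.
Round 2: Eve 19, Dave 11. Eve has a majority.

Eve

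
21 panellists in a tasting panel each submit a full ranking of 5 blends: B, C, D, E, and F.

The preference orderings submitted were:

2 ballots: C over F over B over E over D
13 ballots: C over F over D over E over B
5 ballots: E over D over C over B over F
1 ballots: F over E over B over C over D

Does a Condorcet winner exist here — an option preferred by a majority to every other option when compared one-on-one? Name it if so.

Head-to-head results (21 voters total):
B vs C: C wins 20–1.
B vs D: D wins 18–3.
B vs E: E wins 19–2.
B vs F: F wins 16–5.
C vs D: C wins 16–5.
C vs E: C wins 15–6.
C vs F: C wins 20–1.
D vs E: D wins 13–8.
D vs F: F wins 16–5.
E vs F: F wins 16–5.
C beats each rival — B (20–1), D (16–5), E (15–6), F (20–1) — so C is the Condorcet winner.

C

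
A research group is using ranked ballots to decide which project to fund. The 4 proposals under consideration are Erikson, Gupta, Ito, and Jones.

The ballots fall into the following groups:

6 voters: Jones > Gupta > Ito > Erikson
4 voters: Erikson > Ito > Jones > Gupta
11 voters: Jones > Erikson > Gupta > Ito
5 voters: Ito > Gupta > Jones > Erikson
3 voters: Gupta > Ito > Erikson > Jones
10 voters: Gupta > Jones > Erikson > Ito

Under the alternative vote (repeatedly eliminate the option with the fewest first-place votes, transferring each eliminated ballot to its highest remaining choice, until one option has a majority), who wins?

Jones

Round 1: Jones 17, Gupta 13, Ito 5, Erikson 4. Erikson has the fewest and is eliminated.
Round 2: Jones 17, Gupta 13, Ito 9. Ito has the fewest and is eliminated.
Round 3: Jones 21, Gupta 18. Jones has a majority.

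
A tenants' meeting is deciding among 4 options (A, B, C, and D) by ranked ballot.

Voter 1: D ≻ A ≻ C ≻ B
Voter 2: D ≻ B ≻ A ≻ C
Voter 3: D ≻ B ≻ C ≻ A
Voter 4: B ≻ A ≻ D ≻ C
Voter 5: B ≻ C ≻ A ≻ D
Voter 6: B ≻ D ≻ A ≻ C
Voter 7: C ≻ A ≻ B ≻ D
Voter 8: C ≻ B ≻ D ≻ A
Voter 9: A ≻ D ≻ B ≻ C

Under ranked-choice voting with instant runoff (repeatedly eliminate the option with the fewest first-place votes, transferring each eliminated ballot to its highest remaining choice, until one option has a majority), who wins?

B

Round 1: B 3, D 3, C 2, A 1. A has the fewest and is eliminated.
Round 2: D 4, B 3, C 2. C has the fewest and is eliminated.
Round 3: B 5, D 4. B has a majority.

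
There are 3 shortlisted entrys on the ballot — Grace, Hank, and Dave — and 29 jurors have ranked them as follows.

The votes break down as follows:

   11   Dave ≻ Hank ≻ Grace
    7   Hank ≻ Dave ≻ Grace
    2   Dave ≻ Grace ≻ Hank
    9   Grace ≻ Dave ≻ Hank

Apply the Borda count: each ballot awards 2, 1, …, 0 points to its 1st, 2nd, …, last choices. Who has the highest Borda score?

Borda scores:
  Grace: 11·0 + 7·0 + 2·1 + 9·2 = 20
  Hank: 11·1 + 7·2 + 2·0 + 9·0 = 25
  Dave: 11·2 + 7·1 + 2·2 + 9·1 = 42
Dave has the highest total.

Dave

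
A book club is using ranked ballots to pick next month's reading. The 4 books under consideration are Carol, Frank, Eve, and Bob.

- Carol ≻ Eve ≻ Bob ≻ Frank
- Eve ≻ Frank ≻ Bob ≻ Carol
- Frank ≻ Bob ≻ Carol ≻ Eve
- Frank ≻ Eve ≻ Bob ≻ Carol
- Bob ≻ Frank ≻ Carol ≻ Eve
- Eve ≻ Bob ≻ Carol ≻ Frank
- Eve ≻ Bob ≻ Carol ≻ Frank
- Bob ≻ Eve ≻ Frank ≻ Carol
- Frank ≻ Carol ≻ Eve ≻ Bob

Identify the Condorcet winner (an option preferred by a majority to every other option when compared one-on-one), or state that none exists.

Eve

Head-to-head results (9 voters total):
Carol vs Frank: Frank wins 6–3.
Carol vs Eve: Eve wins 5–4.
Carol vs Bob: Bob wins 7–2.
Frank vs Eve: Eve wins 5–4.
Frank vs Bob: Bob wins 5–4.
Eve vs Bob: Eve wins 6–3.
Eve beats each rival — Carol (5–4), Frank (5–4), Bob (6–3) — so Eve is the Condorcet winner.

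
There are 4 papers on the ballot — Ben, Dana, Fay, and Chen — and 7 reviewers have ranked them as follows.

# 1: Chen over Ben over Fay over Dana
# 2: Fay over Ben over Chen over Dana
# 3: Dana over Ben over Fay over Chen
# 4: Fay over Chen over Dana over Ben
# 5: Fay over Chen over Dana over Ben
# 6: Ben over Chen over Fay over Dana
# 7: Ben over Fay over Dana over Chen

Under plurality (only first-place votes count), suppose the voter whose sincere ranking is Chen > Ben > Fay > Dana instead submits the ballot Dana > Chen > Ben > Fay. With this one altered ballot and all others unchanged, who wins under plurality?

Fay

First-place totals with the altered ballot: Ben 2, Dana 2, Fay 3, Chen 0.
The winner is unchanged: still Fay.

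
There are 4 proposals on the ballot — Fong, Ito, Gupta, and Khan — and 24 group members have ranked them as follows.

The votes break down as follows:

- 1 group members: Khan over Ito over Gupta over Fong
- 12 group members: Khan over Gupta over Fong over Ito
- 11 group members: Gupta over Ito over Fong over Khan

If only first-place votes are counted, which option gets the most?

Khan

First-place vote totals:
  Fong: 0
  Ito: 0
  Gupta: 11
  Khan: 13
Khan has the most first-place votes.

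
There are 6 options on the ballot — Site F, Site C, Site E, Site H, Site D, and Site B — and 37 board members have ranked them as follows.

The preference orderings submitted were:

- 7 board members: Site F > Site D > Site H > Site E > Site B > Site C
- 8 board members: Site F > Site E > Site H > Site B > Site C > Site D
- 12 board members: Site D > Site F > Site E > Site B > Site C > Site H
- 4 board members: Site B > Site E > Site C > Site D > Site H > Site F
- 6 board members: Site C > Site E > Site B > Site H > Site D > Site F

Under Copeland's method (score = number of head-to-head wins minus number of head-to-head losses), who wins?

Pairwise results:
  Site F vs Site C: Site F wins 27–10.
  Site F vs Site E: Site F wins 27–10.
  Site F vs Site H: Site F wins 27–10.
  Site F vs Site D: Site D wins 22–15.
  Site F vs Site B: Site F wins 27–10.
  Site C vs Site E: Site E wins 31–6.
  Site C vs Site H: Site C wins 22–15.
  Site C vs Site D: Site D wins 19–18.
  Site C vs Site B: Site B wins 31–6.
  Site E vs Site H: Site E wins 30–7.
  Site E vs Site D: Site D wins 19–18.
  Site E vs Site B: Site E wins 33–4.
  Site H vs Site D: Site D wins 23–14.
  Site H vs Site B: Site B wins 22–15.
  Site D vs Site B: Site D wins 19–18.
Copeland scores (wins − losses):
  Site F: 4 − 1 = 3
  Site C: 1 − 4 = -3
  Site E: 3 − 2 = 1
  Site H: 0 − 5 = -5
  Site D: 5 − 0 = 5
  Site B: 2 − 3 = -1
Site D has the best Copeland score.

Site D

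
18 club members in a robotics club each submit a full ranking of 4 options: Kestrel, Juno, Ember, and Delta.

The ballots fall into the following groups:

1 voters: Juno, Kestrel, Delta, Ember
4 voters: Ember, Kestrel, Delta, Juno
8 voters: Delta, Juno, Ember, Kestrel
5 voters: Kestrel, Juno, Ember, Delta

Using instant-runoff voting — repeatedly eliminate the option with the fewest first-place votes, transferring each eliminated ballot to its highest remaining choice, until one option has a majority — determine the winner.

Round 1: Delta 8, Kestrel 5, Ember 4, Juno 1. Juno has the fewest and is eliminated.
Round 2: Delta 8, Kestrel 6, Ember 4. Ember has the fewest and is eliminated.
Round 3: Kestrel 10, Delta 8. Kestrel has a majority.

Kestrel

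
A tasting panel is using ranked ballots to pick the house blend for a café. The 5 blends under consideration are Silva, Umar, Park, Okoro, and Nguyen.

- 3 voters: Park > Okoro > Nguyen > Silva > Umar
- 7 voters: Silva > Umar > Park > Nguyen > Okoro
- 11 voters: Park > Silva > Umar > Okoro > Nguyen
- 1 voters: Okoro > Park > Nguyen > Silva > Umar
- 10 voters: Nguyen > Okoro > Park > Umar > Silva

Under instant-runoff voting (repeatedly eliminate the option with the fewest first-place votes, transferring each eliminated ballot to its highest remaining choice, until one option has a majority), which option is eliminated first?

Round 1: Park 14, Nguyen 10, Silva 7, Okoro 1, Umar 0. Umar has the fewest and is eliminated.
Round 2: Park 14, Nguyen 10, Silva 7, Okoro 1. Okoro has the fewest and is eliminated.
Round 3: Park 15, Nguyen 10, Silva 7. Silva has the fewest and is eliminated.
Round 4: Park 22, Nguyen 10. Park has a majority.

Umar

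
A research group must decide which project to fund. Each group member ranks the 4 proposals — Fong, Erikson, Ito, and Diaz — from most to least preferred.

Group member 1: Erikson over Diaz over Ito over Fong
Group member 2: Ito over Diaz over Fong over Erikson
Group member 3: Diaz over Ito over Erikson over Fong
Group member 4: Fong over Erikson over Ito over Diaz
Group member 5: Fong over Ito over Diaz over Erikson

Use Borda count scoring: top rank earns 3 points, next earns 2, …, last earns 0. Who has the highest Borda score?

Ito

Borda scores:
  Fong: 0 + 1 + 0 + 3 + 3 = 7
  Erikson: 3 + 0 + 1 + 2 + 0 = 6
  Ito: 1 + 3 + 2 + 1 + 2 = 9
  Diaz: 2 + 2 + 3 + 0 + 1 = 8
Ito has the highest total.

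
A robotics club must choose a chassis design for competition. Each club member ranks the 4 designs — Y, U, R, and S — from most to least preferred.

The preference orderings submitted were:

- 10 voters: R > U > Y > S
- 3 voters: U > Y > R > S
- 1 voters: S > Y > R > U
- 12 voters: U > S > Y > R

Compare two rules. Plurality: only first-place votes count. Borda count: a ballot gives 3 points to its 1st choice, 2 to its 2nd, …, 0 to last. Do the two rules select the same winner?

Plurality first-place counts: Y 0, U 15, R 10, S 1 → U.
Borda totals: Y 30, U 65, R 34, S 27 → U.
The two rules agree on U.

Yes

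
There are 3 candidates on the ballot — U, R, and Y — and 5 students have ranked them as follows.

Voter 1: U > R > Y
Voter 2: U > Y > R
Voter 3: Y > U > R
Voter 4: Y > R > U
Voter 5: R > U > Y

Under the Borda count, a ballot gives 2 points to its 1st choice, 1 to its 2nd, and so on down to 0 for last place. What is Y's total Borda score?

Borda scores:
  U: 2 + 2 + 1 + 0 + 1 = 6
  R: 1 + 0 + 0 + 1 + 2 = 4
  Y: 0 + 1 + 2 + 2 + 0 = 5

5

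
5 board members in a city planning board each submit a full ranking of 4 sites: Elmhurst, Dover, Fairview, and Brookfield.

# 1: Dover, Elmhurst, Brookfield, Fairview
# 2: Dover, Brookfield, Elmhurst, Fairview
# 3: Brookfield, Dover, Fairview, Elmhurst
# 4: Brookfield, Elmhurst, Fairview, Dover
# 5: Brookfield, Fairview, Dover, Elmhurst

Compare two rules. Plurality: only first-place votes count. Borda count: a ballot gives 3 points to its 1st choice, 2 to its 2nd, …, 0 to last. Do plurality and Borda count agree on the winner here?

Plurality first-place counts: Elmhurst 0, Dover 2, Fairview 0, Brookfield 3 → Brookfield.
Borda totals: Elmhurst 5, Dover 9, Fairview 4, Brookfield 12 → Brookfield.
The two rules agree on Brookfield.

Yes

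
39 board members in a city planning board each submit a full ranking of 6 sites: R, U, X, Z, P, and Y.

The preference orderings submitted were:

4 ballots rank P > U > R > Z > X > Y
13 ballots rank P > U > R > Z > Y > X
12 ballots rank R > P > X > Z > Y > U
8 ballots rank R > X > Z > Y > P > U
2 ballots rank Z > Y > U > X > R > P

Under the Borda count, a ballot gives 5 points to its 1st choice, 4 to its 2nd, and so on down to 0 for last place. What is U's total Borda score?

Borda scores:
  R: 4·3 + 13·3 + 12·5 + 8·5 + 2·1 = 153
  U: 4·4 + 13·4 + 12·0 + 8·0 + 2·3 = 74
  X: 4·1 + 13·0 + 12·3 + 8·4 + 2·2 = 76
  Z: 4·2 + 13·2 + 12·2 + 8·3 + 2·5 = 92
  P: 4·5 + 13·5 + 12·4 + 8·1 + 2·0 = 141
  Y: 4·0 + 13·1 + 12·1 + 8·2 + 2·4 = 49

74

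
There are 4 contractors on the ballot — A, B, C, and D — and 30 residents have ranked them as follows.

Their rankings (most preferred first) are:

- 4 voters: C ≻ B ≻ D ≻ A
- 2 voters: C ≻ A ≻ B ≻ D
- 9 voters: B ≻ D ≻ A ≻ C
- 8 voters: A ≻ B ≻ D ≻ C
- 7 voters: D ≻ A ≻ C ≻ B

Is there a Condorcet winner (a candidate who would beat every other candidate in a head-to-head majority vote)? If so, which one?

No Condorcet winner

Head-to-head results (30 voters total):
A vs B: A wins 17–13.
A vs C: A wins 24–6.
A vs D: D wins 20–10.
B vs C: B wins 17–13.
B vs D: B wins 23–7.
C vs D: D wins 24–6.
No candidate beats all others: A beats B beats D beats A, a majority cycle.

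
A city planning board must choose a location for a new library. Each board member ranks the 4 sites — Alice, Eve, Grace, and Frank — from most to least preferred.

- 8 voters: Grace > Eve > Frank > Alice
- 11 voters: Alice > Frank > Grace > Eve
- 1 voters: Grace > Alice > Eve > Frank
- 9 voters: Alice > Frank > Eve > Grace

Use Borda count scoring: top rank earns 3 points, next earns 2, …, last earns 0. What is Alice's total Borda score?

62

Borda scores:
  Alice: 8·0 + 11·3 + 2 + 9·3 = 62
  Eve: 8·2 + 11·0 + 1 + 9·1 = 26
  Grace: 8·3 + 11·1 + 3 + 9·0 = 38
  Frank: 8·1 + 11·2 + 0 + 9·2 = 48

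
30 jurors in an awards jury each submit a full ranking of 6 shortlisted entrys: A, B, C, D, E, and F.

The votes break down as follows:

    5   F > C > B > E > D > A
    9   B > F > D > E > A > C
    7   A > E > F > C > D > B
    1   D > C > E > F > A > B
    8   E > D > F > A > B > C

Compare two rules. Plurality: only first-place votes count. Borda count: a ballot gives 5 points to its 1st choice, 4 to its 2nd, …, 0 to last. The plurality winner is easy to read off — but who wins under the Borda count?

Plurality first-place counts: A 7, B 9, C 0, D 1, E 8, F 5 → B.
Borda totals: A 61, B 68, C 38, D 76, E 99, F 108 → F.

F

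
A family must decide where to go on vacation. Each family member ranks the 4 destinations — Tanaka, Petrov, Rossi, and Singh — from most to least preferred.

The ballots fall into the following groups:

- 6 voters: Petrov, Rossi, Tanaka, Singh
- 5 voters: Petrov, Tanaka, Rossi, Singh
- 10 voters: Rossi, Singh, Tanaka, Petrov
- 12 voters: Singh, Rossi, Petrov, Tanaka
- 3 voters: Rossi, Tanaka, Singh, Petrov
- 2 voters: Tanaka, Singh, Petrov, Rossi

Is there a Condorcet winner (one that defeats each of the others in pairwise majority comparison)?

Yes

Head-to-head results (38 voters total):
Tanaka vs Petrov: Petrov wins 23–15.
Tanaka vs Rossi: Rossi wins 31–7.
Tanaka vs Singh: Singh wins 22–16.
Petrov vs Rossi: Rossi wins 25–13.
Petrov vs Singh: Singh wins 27–11.
Rossi vs Singh: Rossi wins 24–14.
Rossi beats each rival — Tanaka (31–7), Petrov (25–13), Singh (24–14) — so Rossi is the Condorcet winner.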